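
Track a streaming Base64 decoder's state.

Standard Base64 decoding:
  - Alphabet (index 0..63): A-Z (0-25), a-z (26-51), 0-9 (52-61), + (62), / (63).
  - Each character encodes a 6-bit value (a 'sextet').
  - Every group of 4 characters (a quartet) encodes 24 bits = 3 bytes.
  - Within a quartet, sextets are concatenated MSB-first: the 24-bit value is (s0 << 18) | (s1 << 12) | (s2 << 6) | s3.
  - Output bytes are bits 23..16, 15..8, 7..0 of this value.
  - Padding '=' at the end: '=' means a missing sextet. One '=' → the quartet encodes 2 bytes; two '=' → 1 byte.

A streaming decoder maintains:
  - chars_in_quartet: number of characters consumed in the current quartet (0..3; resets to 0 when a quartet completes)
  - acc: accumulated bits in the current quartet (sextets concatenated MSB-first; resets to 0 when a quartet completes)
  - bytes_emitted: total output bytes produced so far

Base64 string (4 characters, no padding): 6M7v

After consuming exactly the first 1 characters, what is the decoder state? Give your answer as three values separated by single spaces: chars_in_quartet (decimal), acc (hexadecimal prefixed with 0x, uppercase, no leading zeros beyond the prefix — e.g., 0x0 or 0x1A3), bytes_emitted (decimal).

Answer: 1 0x3A 0

Derivation:
After char 0 ('6'=58): chars_in_quartet=1 acc=0x3A bytes_emitted=0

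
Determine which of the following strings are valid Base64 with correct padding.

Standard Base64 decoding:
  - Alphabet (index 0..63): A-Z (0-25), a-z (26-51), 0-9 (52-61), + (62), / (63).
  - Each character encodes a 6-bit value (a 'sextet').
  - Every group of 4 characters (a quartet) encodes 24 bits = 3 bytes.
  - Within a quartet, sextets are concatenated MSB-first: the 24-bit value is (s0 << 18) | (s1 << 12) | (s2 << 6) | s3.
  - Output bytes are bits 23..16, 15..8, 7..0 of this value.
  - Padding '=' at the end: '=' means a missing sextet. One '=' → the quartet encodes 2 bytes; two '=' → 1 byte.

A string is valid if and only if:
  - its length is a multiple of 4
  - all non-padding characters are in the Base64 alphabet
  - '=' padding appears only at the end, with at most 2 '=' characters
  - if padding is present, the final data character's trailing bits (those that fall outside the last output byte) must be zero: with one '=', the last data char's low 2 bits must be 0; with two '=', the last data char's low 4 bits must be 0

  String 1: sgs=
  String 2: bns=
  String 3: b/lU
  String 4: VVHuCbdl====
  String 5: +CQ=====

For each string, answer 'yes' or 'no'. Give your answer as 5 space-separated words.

Answer: yes yes yes no no

Derivation:
String 1: 'sgs=' → valid
String 2: 'bns=' → valid
String 3: 'b/lU' → valid
String 4: 'VVHuCbdl====' → invalid (4 pad chars (max 2))
String 5: '+CQ=====' → invalid (5 pad chars (max 2))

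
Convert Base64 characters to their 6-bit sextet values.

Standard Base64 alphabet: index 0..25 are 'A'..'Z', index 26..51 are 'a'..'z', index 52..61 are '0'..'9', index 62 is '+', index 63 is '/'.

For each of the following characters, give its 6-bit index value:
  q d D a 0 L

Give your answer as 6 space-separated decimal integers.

Answer: 42 29 3 26 52 11

Derivation:
'q': a..z range, 26 + ord('q') − ord('a') = 42
'd': a..z range, 26 + ord('d') − ord('a') = 29
'D': A..Z range, ord('D') − ord('A') = 3
'a': a..z range, 26 + ord('a') − ord('a') = 26
'0': 0..9 range, 52 + ord('0') − ord('0') = 52
'L': A..Z range, ord('L') − ord('A') = 11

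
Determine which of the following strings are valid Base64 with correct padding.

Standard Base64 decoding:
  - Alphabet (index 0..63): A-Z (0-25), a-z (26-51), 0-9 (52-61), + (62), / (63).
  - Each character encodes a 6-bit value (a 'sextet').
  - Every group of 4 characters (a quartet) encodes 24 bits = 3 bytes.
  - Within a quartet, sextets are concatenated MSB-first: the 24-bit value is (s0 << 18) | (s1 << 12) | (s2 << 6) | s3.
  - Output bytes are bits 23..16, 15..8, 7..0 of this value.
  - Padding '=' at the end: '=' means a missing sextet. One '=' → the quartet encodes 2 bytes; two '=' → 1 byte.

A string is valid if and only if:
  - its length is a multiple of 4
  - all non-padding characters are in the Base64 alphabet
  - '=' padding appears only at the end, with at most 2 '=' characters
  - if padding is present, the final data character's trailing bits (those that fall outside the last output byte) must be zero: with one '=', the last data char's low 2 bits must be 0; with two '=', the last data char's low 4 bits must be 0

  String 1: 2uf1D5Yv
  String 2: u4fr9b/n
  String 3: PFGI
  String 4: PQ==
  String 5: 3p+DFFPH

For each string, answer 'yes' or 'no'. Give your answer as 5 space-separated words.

String 1: '2uf1D5Yv' → valid
String 2: 'u4fr9b/n' → valid
String 3: 'PFGI' → valid
String 4: 'PQ==' → valid
String 5: '3p+DFFPH' → valid

Answer: yes yes yes yes yes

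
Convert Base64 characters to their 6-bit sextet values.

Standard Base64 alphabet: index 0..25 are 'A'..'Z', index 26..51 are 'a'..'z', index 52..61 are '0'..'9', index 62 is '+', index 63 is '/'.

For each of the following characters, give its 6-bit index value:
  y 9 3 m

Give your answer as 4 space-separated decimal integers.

Answer: 50 61 55 38

Derivation:
'y': a..z range, 26 + ord('y') − ord('a') = 50
'9': 0..9 range, 52 + ord('9') − ord('0') = 61
'3': 0..9 range, 52 + ord('3') − ord('0') = 55
'm': a..z range, 26 + ord('m') − ord('a') = 38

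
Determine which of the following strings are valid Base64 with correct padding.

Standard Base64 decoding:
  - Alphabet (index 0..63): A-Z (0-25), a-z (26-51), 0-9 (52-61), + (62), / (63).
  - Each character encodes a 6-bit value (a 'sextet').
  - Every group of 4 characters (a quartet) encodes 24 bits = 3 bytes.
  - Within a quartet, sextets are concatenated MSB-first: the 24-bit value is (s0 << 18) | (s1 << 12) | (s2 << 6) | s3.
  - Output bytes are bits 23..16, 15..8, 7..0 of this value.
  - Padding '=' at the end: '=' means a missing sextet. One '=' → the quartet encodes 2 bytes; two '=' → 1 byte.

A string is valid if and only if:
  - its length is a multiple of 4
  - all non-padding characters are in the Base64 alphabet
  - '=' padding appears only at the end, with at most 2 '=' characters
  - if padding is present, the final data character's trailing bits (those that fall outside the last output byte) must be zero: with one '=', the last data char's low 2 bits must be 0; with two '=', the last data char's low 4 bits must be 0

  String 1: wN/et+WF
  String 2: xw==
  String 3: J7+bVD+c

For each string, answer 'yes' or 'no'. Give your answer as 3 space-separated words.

Answer: yes yes yes

Derivation:
String 1: 'wN/et+WF' → valid
String 2: 'xw==' → valid
String 3: 'J7+bVD+c' → valid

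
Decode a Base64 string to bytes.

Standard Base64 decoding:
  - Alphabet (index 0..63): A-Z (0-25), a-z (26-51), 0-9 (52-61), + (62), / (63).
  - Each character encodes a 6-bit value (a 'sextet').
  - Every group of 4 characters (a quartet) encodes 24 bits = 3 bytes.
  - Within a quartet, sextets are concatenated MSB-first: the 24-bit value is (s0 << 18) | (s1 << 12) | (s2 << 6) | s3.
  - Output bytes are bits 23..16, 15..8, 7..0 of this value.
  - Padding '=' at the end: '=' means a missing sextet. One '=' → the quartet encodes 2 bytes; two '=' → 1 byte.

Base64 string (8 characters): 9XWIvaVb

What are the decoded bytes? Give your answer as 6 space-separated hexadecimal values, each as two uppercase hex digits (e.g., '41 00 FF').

Answer: F5 75 88 BD A5 5B

Derivation:
After char 0 ('9'=61): chars_in_quartet=1 acc=0x3D bytes_emitted=0
After char 1 ('X'=23): chars_in_quartet=2 acc=0xF57 bytes_emitted=0
After char 2 ('W'=22): chars_in_quartet=3 acc=0x3D5D6 bytes_emitted=0
After char 3 ('I'=8): chars_in_quartet=4 acc=0xF57588 -> emit F5 75 88, reset; bytes_emitted=3
After char 4 ('v'=47): chars_in_quartet=1 acc=0x2F bytes_emitted=3
After char 5 ('a'=26): chars_in_quartet=2 acc=0xBDA bytes_emitted=3
After char 6 ('V'=21): chars_in_quartet=3 acc=0x2F695 bytes_emitted=3
After char 7 ('b'=27): chars_in_quartet=4 acc=0xBDA55B -> emit BD A5 5B, reset; bytes_emitted=6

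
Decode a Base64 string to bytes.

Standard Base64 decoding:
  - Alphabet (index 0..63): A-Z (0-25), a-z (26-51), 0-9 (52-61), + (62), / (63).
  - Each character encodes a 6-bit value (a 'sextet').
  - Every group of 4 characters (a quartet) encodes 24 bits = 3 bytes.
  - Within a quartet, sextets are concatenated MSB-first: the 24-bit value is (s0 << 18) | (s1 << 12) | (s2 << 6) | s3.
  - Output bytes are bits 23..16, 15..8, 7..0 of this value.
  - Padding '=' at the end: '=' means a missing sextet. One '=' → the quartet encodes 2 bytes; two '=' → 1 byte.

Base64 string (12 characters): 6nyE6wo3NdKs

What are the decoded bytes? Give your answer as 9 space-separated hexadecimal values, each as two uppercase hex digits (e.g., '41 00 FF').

Answer: EA 7C 84 EB 0A 37 35 D2 AC

Derivation:
After char 0 ('6'=58): chars_in_quartet=1 acc=0x3A bytes_emitted=0
After char 1 ('n'=39): chars_in_quartet=2 acc=0xEA7 bytes_emitted=0
After char 2 ('y'=50): chars_in_quartet=3 acc=0x3A9F2 bytes_emitted=0
After char 3 ('E'=4): chars_in_quartet=4 acc=0xEA7C84 -> emit EA 7C 84, reset; bytes_emitted=3
After char 4 ('6'=58): chars_in_quartet=1 acc=0x3A bytes_emitted=3
After char 5 ('w'=48): chars_in_quartet=2 acc=0xEB0 bytes_emitted=3
After char 6 ('o'=40): chars_in_quartet=3 acc=0x3AC28 bytes_emitted=3
After char 7 ('3'=55): chars_in_quartet=4 acc=0xEB0A37 -> emit EB 0A 37, reset; bytes_emitted=6
After char 8 ('N'=13): chars_in_quartet=1 acc=0xD bytes_emitted=6
After char 9 ('d'=29): chars_in_quartet=2 acc=0x35D bytes_emitted=6
After char 10 ('K'=10): chars_in_quartet=3 acc=0xD74A bytes_emitted=6
After char 11 ('s'=44): chars_in_quartet=4 acc=0x35D2AC -> emit 35 D2 AC, reset; bytes_emitted=9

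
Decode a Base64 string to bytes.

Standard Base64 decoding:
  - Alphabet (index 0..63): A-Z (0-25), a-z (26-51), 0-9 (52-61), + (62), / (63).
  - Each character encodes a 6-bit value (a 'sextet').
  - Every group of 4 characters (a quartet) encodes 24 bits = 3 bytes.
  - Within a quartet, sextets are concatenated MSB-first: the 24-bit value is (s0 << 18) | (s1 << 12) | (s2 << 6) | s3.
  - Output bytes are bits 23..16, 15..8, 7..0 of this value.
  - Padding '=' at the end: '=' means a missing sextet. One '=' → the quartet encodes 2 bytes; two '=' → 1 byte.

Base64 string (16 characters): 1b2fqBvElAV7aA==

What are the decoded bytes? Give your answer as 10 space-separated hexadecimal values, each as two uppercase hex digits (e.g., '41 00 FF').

Answer: D5 BD 9F A8 1B C4 94 05 7B 68

Derivation:
After char 0 ('1'=53): chars_in_quartet=1 acc=0x35 bytes_emitted=0
After char 1 ('b'=27): chars_in_quartet=2 acc=0xD5B bytes_emitted=0
After char 2 ('2'=54): chars_in_quartet=3 acc=0x356F6 bytes_emitted=0
After char 3 ('f'=31): chars_in_quartet=4 acc=0xD5BD9F -> emit D5 BD 9F, reset; bytes_emitted=3
After char 4 ('q'=42): chars_in_quartet=1 acc=0x2A bytes_emitted=3
After char 5 ('B'=1): chars_in_quartet=2 acc=0xA81 bytes_emitted=3
After char 6 ('v'=47): chars_in_quartet=3 acc=0x2A06F bytes_emitted=3
After char 7 ('E'=4): chars_in_quartet=4 acc=0xA81BC4 -> emit A8 1B C4, reset; bytes_emitted=6
After char 8 ('l'=37): chars_in_quartet=1 acc=0x25 bytes_emitted=6
After char 9 ('A'=0): chars_in_quartet=2 acc=0x940 bytes_emitted=6
After char 10 ('V'=21): chars_in_quartet=3 acc=0x25015 bytes_emitted=6
After char 11 ('7'=59): chars_in_quartet=4 acc=0x94057B -> emit 94 05 7B, reset; bytes_emitted=9
After char 12 ('a'=26): chars_in_quartet=1 acc=0x1A bytes_emitted=9
After char 13 ('A'=0): chars_in_quartet=2 acc=0x680 bytes_emitted=9
Padding '==': partial quartet acc=0x680 -> emit 68; bytes_emitted=10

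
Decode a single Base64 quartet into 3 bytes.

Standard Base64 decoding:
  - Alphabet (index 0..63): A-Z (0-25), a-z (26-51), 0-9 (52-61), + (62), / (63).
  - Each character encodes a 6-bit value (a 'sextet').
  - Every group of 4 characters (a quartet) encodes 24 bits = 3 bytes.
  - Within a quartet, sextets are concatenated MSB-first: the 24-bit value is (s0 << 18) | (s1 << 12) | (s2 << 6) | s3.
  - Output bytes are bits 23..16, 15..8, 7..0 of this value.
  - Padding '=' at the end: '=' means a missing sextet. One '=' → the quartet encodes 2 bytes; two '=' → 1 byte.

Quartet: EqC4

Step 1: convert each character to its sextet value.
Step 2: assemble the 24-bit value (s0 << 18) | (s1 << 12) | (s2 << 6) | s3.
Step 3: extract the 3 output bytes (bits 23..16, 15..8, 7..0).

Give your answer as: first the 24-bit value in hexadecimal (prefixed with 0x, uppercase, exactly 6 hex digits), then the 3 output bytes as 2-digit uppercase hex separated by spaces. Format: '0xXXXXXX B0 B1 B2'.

Answer: 0x12A0B8 12 A0 B8

Derivation:
Sextets: E=4, q=42, C=2, 4=56
24-bit: (4<<18) | (42<<12) | (2<<6) | 56
      = 0x100000 | 0x02A000 | 0x000080 | 0x000038
      = 0x12A0B8
Bytes: (v>>16)&0xFF=12, (v>>8)&0xFF=A0, v&0xFF=B8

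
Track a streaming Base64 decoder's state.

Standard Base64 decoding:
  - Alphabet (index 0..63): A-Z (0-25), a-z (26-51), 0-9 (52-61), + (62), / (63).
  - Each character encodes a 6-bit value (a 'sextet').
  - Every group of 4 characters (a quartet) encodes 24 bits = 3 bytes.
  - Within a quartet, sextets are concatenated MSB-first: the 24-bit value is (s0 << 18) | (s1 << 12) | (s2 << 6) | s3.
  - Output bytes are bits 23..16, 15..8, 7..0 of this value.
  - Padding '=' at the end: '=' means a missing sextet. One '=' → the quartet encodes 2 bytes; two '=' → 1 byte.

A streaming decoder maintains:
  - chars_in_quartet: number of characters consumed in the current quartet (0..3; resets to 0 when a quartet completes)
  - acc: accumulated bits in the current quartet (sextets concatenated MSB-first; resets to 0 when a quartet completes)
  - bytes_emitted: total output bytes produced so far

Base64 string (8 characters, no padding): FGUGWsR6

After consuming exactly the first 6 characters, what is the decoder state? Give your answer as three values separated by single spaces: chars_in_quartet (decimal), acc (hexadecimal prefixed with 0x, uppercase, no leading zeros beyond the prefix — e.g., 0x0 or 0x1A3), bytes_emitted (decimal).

Answer: 2 0x5AC 3

Derivation:
After char 0 ('F'=5): chars_in_quartet=1 acc=0x5 bytes_emitted=0
After char 1 ('G'=6): chars_in_quartet=2 acc=0x146 bytes_emitted=0
After char 2 ('U'=20): chars_in_quartet=3 acc=0x5194 bytes_emitted=0
After char 3 ('G'=6): chars_in_quartet=4 acc=0x146506 -> emit 14 65 06, reset; bytes_emitted=3
After char 4 ('W'=22): chars_in_quartet=1 acc=0x16 bytes_emitted=3
After char 5 ('s'=44): chars_in_quartet=2 acc=0x5AC bytes_emitted=3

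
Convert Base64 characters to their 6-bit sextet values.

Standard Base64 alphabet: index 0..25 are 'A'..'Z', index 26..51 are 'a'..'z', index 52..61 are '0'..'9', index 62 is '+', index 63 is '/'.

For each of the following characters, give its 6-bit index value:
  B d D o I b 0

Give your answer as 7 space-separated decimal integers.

'B': A..Z range, ord('B') − ord('A') = 1
'd': a..z range, 26 + ord('d') − ord('a') = 29
'D': A..Z range, ord('D') − ord('A') = 3
'o': a..z range, 26 + ord('o') − ord('a') = 40
'I': A..Z range, ord('I') − ord('A') = 8
'b': a..z range, 26 + ord('b') − ord('a') = 27
'0': 0..9 range, 52 + ord('0') − ord('0') = 52

Answer: 1 29 3 40 8 27 52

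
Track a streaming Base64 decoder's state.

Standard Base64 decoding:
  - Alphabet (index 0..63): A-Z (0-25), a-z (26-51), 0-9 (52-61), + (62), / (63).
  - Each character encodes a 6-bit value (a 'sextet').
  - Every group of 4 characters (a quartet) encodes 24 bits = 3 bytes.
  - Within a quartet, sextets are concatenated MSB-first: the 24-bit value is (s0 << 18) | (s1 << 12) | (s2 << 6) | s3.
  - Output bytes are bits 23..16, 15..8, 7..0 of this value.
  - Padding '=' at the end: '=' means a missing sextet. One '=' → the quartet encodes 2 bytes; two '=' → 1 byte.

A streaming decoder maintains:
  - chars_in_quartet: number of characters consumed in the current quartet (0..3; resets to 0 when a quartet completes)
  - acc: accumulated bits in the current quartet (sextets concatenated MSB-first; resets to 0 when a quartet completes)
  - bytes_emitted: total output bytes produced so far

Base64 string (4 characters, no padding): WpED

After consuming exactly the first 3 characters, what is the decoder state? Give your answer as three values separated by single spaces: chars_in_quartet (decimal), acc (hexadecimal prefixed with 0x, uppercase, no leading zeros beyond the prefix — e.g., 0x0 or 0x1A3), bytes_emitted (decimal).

After char 0 ('W'=22): chars_in_quartet=1 acc=0x16 bytes_emitted=0
After char 1 ('p'=41): chars_in_quartet=2 acc=0x5A9 bytes_emitted=0
After char 2 ('E'=4): chars_in_quartet=3 acc=0x16A44 bytes_emitted=0

Answer: 3 0x16A44 0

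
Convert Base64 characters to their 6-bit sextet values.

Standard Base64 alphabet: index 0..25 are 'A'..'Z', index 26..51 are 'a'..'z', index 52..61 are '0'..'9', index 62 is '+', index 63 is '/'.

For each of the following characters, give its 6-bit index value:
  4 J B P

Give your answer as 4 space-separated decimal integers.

Answer: 56 9 1 15

Derivation:
'4': 0..9 range, 52 + ord('4') − ord('0') = 56
'J': A..Z range, ord('J') − ord('A') = 9
'B': A..Z range, ord('B') − ord('A') = 1
'P': A..Z range, ord('P') − ord('A') = 15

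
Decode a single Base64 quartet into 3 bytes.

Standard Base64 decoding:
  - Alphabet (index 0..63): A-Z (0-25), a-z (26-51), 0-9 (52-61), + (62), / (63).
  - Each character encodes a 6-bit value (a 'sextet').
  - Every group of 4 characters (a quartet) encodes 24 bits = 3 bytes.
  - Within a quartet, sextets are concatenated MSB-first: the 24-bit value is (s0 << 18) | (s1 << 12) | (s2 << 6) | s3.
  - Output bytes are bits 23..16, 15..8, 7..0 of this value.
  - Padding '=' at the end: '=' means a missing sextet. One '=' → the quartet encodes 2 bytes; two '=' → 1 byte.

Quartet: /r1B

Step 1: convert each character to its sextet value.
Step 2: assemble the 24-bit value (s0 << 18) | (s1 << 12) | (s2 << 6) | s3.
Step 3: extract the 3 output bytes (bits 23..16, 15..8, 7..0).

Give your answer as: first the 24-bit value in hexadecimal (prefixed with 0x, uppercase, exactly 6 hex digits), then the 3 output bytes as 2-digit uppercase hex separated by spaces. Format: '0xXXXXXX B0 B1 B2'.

Answer: 0xFEBD41 FE BD 41

Derivation:
Sextets: /=63, r=43, 1=53, B=1
24-bit: (63<<18) | (43<<12) | (53<<6) | 1
      = 0xFC0000 | 0x02B000 | 0x000D40 | 0x000001
      = 0xFEBD41
Bytes: (v>>16)&0xFF=FE, (v>>8)&0xFF=BD, v&0xFF=41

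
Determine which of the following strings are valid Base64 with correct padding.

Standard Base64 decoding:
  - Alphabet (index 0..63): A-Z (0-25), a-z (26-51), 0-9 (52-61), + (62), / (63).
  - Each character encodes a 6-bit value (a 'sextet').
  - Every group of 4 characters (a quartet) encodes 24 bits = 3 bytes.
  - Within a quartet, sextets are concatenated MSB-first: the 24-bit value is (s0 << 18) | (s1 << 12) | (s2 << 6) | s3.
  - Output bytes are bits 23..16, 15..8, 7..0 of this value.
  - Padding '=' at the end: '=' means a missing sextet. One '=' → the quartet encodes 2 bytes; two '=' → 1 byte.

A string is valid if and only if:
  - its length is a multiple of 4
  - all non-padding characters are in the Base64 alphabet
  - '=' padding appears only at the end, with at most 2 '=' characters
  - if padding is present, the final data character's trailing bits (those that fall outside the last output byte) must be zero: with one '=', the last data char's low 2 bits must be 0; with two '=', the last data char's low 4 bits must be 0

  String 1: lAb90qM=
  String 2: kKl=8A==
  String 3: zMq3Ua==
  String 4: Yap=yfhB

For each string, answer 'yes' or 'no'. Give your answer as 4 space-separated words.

Answer: yes no no no

Derivation:
String 1: 'lAb90qM=' → valid
String 2: 'kKl=8A==' → invalid (bad char(s): ['=']; '=' in middle)
String 3: 'zMq3Ua==' → invalid (bad trailing bits)
String 4: 'Yap=yfhB' → invalid (bad char(s): ['=']; '=' in middle)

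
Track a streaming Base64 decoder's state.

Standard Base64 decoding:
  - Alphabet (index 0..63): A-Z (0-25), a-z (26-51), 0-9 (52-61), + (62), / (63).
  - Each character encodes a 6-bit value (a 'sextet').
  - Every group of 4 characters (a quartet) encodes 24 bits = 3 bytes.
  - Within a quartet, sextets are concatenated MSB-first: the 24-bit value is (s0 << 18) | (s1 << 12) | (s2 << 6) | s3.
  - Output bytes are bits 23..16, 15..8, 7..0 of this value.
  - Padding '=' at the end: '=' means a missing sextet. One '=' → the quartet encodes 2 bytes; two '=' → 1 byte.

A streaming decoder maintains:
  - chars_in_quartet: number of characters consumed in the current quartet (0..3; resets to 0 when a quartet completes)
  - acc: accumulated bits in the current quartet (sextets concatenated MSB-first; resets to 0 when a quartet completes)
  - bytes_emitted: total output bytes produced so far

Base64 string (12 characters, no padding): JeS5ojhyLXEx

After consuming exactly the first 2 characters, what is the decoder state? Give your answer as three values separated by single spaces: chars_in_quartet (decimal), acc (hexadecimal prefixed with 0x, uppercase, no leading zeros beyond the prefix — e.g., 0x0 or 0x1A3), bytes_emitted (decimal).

After char 0 ('J'=9): chars_in_quartet=1 acc=0x9 bytes_emitted=0
After char 1 ('e'=30): chars_in_quartet=2 acc=0x25E bytes_emitted=0

Answer: 2 0x25E 0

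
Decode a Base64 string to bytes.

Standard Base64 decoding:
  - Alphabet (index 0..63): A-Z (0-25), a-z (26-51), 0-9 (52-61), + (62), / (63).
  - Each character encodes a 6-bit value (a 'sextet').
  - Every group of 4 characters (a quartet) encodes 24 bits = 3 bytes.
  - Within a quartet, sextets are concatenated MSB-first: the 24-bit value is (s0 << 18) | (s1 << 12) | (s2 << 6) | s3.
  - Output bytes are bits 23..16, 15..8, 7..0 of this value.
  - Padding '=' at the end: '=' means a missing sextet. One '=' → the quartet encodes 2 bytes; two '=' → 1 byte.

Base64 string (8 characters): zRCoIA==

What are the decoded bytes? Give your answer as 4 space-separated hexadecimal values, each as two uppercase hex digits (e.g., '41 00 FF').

Answer: CD 10 A8 20

Derivation:
After char 0 ('z'=51): chars_in_quartet=1 acc=0x33 bytes_emitted=0
After char 1 ('R'=17): chars_in_quartet=2 acc=0xCD1 bytes_emitted=0
After char 2 ('C'=2): chars_in_quartet=3 acc=0x33442 bytes_emitted=0
After char 3 ('o'=40): chars_in_quartet=4 acc=0xCD10A8 -> emit CD 10 A8, reset; bytes_emitted=3
After char 4 ('I'=8): chars_in_quartet=1 acc=0x8 bytes_emitted=3
After char 5 ('A'=0): chars_in_quartet=2 acc=0x200 bytes_emitted=3
Padding '==': partial quartet acc=0x200 -> emit 20; bytes_emitted=4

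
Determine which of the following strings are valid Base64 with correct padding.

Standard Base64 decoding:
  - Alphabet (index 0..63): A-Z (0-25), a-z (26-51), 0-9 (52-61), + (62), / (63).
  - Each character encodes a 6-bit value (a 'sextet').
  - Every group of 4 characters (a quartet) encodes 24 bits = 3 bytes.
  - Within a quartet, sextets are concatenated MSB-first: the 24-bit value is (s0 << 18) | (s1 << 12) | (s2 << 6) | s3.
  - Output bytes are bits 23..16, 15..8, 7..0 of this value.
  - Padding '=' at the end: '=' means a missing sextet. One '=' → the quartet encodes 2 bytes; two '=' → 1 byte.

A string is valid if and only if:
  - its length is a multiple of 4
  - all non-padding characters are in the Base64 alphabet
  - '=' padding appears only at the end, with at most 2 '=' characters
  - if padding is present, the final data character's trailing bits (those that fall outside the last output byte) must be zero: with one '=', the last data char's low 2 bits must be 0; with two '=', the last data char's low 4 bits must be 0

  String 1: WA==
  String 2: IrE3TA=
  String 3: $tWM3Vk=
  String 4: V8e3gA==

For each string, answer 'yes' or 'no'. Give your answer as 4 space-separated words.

Answer: yes no no yes

Derivation:
String 1: 'WA==' → valid
String 2: 'IrE3TA=' → invalid (len=7 not mult of 4)
String 3: '$tWM3Vk=' → invalid (bad char(s): ['$'])
String 4: 'V8e3gA==' → valid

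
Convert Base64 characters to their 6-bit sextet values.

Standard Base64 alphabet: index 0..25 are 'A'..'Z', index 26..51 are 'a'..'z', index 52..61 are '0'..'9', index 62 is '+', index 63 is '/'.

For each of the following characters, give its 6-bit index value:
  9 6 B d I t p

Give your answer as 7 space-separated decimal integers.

'9': 0..9 range, 52 + ord('9') − ord('0') = 61
'6': 0..9 range, 52 + ord('6') − ord('0') = 58
'B': A..Z range, ord('B') − ord('A') = 1
'd': a..z range, 26 + ord('d') − ord('a') = 29
'I': A..Z range, ord('I') − ord('A') = 8
't': a..z range, 26 + ord('t') − ord('a') = 45
'p': a..z range, 26 + ord('p') − ord('a') = 41

Answer: 61 58 1 29 8 45 41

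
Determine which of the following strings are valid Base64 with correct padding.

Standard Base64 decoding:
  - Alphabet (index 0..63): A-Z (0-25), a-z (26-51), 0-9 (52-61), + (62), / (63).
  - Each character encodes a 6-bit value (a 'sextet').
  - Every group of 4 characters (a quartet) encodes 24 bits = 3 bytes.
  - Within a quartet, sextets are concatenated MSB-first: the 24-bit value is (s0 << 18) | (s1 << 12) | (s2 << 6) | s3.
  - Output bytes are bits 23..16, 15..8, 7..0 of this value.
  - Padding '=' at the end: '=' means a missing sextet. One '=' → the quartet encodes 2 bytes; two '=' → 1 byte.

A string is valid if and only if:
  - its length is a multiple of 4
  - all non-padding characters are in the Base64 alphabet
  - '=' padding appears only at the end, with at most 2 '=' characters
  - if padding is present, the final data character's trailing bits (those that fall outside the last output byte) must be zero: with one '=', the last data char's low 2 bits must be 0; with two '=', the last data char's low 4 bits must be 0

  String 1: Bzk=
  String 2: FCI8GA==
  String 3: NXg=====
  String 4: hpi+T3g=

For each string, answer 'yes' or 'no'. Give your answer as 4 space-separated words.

String 1: 'Bzk=' → valid
String 2: 'FCI8GA==' → valid
String 3: 'NXg=====' → invalid (5 pad chars (max 2))
String 4: 'hpi+T3g=' → valid

Answer: yes yes no yes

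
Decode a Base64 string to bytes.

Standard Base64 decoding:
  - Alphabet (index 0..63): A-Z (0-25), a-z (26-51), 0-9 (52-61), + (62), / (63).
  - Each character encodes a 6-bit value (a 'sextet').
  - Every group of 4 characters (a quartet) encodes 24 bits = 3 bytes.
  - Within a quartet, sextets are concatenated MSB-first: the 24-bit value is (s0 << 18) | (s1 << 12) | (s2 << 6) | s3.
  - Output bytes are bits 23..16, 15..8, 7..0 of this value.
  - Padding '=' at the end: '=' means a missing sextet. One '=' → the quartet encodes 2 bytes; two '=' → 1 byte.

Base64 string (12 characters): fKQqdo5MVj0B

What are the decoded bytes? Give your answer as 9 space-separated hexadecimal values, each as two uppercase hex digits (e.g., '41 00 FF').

After char 0 ('f'=31): chars_in_quartet=1 acc=0x1F bytes_emitted=0
After char 1 ('K'=10): chars_in_quartet=2 acc=0x7CA bytes_emitted=0
After char 2 ('Q'=16): chars_in_quartet=3 acc=0x1F290 bytes_emitted=0
After char 3 ('q'=42): chars_in_quartet=4 acc=0x7CA42A -> emit 7C A4 2A, reset; bytes_emitted=3
After char 4 ('d'=29): chars_in_quartet=1 acc=0x1D bytes_emitted=3
After char 5 ('o'=40): chars_in_quartet=2 acc=0x768 bytes_emitted=3
After char 6 ('5'=57): chars_in_quartet=3 acc=0x1DA39 bytes_emitted=3
After char 7 ('M'=12): chars_in_quartet=4 acc=0x768E4C -> emit 76 8E 4C, reset; bytes_emitted=6
After char 8 ('V'=21): chars_in_quartet=1 acc=0x15 bytes_emitted=6
After char 9 ('j'=35): chars_in_quartet=2 acc=0x563 bytes_emitted=6
After char 10 ('0'=52): chars_in_quartet=3 acc=0x158F4 bytes_emitted=6
After char 11 ('B'=1): chars_in_quartet=4 acc=0x563D01 -> emit 56 3D 01, reset; bytes_emitted=9

Answer: 7C A4 2A 76 8E 4C 56 3D 01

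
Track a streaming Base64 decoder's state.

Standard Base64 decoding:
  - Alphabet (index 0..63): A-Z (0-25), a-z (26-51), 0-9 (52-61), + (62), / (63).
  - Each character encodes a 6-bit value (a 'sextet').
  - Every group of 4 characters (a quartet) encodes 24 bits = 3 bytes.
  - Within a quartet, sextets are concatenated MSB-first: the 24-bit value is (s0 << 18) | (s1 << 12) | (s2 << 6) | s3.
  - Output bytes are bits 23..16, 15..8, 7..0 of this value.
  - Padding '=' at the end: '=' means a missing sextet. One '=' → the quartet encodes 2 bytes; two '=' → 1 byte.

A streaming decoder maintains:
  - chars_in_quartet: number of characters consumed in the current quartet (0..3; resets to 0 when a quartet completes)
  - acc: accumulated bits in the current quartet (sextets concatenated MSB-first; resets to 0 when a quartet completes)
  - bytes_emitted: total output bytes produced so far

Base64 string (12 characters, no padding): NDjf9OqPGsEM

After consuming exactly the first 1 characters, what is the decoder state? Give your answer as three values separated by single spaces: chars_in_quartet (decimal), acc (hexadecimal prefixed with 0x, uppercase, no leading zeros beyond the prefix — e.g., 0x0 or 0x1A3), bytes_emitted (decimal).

Answer: 1 0xD 0

Derivation:
After char 0 ('N'=13): chars_in_quartet=1 acc=0xD bytes_emitted=0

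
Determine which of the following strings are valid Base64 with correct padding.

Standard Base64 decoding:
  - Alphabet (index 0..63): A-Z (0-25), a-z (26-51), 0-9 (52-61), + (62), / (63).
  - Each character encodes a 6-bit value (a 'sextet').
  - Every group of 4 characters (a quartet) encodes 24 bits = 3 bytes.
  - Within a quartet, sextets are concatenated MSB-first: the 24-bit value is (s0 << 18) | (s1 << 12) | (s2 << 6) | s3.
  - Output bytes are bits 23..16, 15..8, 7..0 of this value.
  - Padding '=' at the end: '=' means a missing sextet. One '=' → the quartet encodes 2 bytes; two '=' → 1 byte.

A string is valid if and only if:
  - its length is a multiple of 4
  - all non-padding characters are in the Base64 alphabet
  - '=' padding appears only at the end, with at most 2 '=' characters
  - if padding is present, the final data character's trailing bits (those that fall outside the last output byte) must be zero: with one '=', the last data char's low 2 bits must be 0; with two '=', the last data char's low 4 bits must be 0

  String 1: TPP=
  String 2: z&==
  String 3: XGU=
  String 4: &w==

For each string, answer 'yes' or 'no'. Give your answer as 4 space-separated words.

Answer: no no yes no

Derivation:
String 1: 'TPP=' → invalid (bad trailing bits)
String 2: 'z&==' → invalid (bad char(s): ['&'])
String 3: 'XGU=' → valid
String 4: '&w==' → invalid (bad char(s): ['&'])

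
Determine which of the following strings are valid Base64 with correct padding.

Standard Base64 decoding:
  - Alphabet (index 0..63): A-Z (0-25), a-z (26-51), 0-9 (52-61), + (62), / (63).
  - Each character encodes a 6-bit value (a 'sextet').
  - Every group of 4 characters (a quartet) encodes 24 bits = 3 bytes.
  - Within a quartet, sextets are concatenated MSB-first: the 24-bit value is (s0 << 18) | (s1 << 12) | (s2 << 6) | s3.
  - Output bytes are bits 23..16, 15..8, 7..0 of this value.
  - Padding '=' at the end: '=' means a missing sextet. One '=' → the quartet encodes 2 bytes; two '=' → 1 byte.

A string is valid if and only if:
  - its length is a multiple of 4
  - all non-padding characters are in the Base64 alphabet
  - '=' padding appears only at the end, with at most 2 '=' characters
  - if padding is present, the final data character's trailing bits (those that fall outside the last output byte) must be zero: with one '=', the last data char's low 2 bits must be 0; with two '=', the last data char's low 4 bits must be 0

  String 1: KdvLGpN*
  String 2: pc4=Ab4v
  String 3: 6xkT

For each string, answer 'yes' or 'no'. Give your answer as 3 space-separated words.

String 1: 'KdvLGpN*' → invalid (bad char(s): ['*'])
String 2: 'pc4=Ab4v' → invalid (bad char(s): ['=']; '=' in middle)
String 3: '6xkT' → valid

Answer: no no yes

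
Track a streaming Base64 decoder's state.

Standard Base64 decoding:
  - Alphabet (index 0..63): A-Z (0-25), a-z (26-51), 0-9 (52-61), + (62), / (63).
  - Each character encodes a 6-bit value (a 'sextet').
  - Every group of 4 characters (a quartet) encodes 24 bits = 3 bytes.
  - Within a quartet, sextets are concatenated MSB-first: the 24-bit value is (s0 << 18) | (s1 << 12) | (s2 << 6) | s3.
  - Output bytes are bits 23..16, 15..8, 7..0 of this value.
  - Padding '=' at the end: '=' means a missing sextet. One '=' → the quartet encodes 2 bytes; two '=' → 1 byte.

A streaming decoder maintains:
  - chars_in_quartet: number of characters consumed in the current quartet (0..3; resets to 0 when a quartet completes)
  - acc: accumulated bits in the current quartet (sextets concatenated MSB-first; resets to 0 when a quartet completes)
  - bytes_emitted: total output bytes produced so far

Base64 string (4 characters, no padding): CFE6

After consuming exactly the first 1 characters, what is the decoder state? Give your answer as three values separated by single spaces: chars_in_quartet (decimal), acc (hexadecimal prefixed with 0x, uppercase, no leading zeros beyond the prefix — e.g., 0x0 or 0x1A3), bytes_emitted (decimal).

Answer: 1 0x2 0

Derivation:
After char 0 ('C'=2): chars_in_quartet=1 acc=0x2 bytes_emitted=0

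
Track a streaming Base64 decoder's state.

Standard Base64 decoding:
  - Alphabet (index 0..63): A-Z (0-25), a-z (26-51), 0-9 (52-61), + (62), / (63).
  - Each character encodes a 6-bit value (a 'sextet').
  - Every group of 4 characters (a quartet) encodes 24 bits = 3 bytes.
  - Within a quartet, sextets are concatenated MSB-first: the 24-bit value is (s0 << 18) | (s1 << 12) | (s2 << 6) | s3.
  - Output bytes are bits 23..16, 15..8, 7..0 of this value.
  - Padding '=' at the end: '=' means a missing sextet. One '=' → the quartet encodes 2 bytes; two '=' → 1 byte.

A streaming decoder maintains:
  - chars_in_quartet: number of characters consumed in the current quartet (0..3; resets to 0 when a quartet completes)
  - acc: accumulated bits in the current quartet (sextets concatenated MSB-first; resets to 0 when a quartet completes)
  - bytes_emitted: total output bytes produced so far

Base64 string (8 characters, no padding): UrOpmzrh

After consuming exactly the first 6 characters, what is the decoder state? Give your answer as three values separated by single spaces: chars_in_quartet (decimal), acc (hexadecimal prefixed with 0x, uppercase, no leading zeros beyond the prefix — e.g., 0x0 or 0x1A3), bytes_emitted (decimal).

After char 0 ('U'=20): chars_in_quartet=1 acc=0x14 bytes_emitted=0
After char 1 ('r'=43): chars_in_quartet=2 acc=0x52B bytes_emitted=0
After char 2 ('O'=14): chars_in_quartet=3 acc=0x14ACE bytes_emitted=0
After char 3 ('p'=41): chars_in_quartet=4 acc=0x52B3A9 -> emit 52 B3 A9, reset; bytes_emitted=3
After char 4 ('m'=38): chars_in_quartet=1 acc=0x26 bytes_emitted=3
After char 5 ('z'=51): chars_in_quartet=2 acc=0x9B3 bytes_emitted=3

Answer: 2 0x9B3 3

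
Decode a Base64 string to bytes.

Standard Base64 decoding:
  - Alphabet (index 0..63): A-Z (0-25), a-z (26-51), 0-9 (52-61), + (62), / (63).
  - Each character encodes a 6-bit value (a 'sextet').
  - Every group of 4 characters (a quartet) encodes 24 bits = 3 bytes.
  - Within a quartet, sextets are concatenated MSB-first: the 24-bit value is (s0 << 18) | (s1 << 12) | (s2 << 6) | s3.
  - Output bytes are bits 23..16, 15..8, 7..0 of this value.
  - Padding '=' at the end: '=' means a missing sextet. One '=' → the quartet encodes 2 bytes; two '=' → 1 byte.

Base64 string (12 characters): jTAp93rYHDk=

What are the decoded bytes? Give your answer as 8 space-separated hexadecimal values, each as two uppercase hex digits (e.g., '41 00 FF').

After char 0 ('j'=35): chars_in_quartet=1 acc=0x23 bytes_emitted=0
After char 1 ('T'=19): chars_in_quartet=2 acc=0x8D3 bytes_emitted=0
After char 2 ('A'=0): chars_in_quartet=3 acc=0x234C0 bytes_emitted=0
After char 3 ('p'=41): chars_in_quartet=4 acc=0x8D3029 -> emit 8D 30 29, reset; bytes_emitted=3
After char 4 ('9'=61): chars_in_quartet=1 acc=0x3D bytes_emitted=3
After char 5 ('3'=55): chars_in_quartet=2 acc=0xF77 bytes_emitted=3
After char 6 ('r'=43): chars_in_quartet=3 acc=0x3DDEB bytes_emitted=3
After char 7 ('Y'=24): chars_in_quartet=4 acc=0xF77AD8 -> emit F7 7A D8, reset; bytes_emitted=6
After char 8 ('H'=7): chars_in_quartet=1 acc=0x7 bytes_emitted=6
After char 9 ('D'=3): chars_in_quartet=2 acc=0x1C3 bytes_emitted=6
After char 10 ('k'=36): chars_in_quartet=3 acc=0x70E4 bytes_emitted=6
Padding '=': partial quartet acc=0x70E4 -> emit 1C 39; bytes_emitted=8

Answer: 8D 30 29 F7 7A D8 1C 39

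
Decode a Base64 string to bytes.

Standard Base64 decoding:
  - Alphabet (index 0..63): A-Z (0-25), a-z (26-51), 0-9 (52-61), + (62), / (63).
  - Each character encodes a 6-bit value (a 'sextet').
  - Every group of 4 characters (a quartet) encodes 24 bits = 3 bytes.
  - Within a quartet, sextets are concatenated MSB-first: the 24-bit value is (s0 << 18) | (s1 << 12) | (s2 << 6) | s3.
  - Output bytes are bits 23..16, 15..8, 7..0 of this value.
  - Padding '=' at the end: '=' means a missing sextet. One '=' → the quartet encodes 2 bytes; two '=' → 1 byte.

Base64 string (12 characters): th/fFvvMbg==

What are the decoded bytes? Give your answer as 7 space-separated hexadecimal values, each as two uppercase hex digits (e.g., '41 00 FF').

After char 0 ('t'=45): chars_in_quartet=1 acc=0x2D bytes_emitted=0
After char 1 ('h'=33): chars_in_quartet=2 acc=0xB61 bytes_emitted=0
After char 2 ('/'=63): chars_in_quartet=3 acc=0x2D87F bytes_emitted=0
After char 3 ('f'=31): chars_in_quartet=4 acc=0xB61FDF -> emit B6 1F DF, reset; bytes_emitted=3
After char 4 ('F'=5): chars_in_quartet=1 acc=0x5 bytes_emitted=3
After char 5 ('v'=47): chars_in_quartet=2 acc=0x16F bytes_emitted=3
After char 6 ('v'=47): chars_in_quartet=3 acc=0x5BEF bytes_emitted=3
After char 7 ('M'=12): chars_in_quartet=4 acc=0x16FBCC -> emit 16 FB CC, reset; bytes_emitted=6
After char 8 ('b'=27): chars_in_quartet=1 acc=0x1B bytes_emitted=6
After char 9 ('g'=32): chars_in_quartet=2 acc=0x6E0 bytes_emitted=6
Padding '==': partial quartet acc=0x6E0 -> emit 6E; bytes_emitted=7

Answer: B6 1F DF 16 FB CC 6E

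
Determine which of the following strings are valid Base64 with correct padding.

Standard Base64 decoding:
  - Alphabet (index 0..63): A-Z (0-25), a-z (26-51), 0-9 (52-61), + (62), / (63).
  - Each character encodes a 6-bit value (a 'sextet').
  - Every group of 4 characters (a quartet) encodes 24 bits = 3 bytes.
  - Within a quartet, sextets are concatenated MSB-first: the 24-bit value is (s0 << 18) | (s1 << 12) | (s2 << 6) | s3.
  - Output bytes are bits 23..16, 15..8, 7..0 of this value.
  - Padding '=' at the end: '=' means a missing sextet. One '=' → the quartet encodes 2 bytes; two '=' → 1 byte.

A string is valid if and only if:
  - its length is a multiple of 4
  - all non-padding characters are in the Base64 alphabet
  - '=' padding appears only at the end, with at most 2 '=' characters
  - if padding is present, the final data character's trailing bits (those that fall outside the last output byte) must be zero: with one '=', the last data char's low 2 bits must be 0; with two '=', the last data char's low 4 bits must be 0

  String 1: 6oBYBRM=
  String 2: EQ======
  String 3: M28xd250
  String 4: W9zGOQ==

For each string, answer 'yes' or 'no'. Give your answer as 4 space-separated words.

Answer: yes no yes yes

Derivation:
String 1: '6oBYBRM=' → valid
String 2: 'EQ======' → invalid (6 pad chars (max 2))
String 3: 'M28xd250' → valid
String 4: 'W9zGOQ==' → valid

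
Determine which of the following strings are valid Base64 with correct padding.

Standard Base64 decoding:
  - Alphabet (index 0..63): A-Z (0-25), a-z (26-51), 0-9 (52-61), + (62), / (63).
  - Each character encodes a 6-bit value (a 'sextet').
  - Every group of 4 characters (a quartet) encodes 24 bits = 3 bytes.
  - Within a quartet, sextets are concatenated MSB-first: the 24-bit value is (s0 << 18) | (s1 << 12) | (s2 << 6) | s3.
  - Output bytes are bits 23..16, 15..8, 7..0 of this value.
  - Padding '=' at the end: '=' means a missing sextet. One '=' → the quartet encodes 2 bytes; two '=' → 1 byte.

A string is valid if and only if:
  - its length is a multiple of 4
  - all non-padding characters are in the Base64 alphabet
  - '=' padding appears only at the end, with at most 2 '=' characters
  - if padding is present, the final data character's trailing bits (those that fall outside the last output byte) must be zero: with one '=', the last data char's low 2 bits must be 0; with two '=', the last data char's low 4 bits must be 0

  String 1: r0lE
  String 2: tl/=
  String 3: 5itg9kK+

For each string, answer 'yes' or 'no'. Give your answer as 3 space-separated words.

Answer: yes no yes

Derivation:
String 1: 'r0lE' → valid
String 2: 'tl/=' → invalid (bad trailing bits)
String 3: '5itg9kK+' → valid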